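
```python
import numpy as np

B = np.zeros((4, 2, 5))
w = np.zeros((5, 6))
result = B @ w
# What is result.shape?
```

(4, 2, 6)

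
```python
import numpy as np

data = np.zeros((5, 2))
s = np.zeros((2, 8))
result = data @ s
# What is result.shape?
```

(5, 8)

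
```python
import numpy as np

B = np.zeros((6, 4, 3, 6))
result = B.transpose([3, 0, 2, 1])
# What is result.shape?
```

(6, 6, 3, 4)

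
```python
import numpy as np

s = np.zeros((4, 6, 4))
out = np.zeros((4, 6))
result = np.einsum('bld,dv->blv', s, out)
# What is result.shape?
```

(4, 6, 6)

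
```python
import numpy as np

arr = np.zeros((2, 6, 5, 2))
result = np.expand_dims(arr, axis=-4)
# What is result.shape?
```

(2, 1, 6, 5, 2)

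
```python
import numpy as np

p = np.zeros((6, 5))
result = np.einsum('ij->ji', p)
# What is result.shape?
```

(5, 6)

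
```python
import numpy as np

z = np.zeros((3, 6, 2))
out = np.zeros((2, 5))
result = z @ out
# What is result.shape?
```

(3, 6, 5)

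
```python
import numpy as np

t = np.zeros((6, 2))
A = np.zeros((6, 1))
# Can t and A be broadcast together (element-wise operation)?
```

Yes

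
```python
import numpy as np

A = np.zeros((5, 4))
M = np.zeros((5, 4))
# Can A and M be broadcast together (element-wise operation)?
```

Yes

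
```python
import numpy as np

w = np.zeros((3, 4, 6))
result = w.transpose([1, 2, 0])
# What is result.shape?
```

(4, 6, 3)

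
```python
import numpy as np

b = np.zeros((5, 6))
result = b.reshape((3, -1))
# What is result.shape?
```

(3, 10)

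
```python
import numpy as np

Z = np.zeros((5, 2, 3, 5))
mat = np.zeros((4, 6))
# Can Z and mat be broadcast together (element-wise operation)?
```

No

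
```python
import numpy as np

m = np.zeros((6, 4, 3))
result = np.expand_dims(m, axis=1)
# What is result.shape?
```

(6, 1, 4, 3)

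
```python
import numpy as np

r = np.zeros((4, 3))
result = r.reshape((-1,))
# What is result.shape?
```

(12,)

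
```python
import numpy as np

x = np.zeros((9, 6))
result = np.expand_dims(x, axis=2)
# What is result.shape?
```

(9, 6, 1)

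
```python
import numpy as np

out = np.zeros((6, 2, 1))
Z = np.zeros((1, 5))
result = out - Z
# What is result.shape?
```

(6, 2, 5)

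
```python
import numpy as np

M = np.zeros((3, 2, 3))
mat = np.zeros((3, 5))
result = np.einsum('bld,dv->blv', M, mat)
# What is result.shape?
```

(3, 2, 5)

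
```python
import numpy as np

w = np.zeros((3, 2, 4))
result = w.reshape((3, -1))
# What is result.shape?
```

(3, 8)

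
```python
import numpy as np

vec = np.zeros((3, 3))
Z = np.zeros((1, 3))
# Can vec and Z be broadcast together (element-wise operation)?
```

Yes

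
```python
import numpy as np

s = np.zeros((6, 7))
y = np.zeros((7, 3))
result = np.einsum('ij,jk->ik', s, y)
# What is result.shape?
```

(6, 3)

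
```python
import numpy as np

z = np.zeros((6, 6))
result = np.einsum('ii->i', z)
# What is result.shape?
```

(6,)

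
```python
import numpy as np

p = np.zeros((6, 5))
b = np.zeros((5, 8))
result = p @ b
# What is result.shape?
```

(6, 8)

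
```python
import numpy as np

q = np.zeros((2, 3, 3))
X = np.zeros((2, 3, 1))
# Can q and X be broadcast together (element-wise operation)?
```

Yes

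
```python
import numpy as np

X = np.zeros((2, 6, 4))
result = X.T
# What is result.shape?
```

(4, 6, 2)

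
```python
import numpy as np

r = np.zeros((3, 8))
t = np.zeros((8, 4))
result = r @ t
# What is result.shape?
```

(3, 4)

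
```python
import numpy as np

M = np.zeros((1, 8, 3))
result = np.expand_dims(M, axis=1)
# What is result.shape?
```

(1, 1, 8, 3)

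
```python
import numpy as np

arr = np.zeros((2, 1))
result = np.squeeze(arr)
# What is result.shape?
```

(2,)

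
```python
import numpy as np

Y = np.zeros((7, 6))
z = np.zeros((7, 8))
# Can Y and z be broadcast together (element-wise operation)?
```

No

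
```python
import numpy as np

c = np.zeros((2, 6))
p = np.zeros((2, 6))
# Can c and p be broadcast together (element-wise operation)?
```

Yes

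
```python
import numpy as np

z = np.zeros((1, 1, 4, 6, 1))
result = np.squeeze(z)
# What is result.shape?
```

(4, 6)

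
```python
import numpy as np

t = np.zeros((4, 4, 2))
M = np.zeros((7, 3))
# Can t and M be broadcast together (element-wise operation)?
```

No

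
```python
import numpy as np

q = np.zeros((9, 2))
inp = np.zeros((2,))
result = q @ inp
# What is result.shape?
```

(9,)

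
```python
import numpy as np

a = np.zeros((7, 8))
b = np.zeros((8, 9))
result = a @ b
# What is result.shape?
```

(7, 9)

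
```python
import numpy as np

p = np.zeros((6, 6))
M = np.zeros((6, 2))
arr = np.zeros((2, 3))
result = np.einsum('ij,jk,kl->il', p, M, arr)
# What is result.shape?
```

(6, 3)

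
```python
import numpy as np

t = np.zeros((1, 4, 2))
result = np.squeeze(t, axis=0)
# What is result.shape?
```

(4, 2)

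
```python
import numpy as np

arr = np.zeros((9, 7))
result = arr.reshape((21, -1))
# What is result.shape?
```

(21, 3)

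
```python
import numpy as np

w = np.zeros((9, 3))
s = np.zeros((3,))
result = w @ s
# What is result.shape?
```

(9,)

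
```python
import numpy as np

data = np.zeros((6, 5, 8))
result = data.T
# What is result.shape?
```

(8, 5, 6)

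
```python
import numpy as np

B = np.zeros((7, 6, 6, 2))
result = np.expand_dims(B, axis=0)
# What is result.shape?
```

(1, 7, 6, 6, 2)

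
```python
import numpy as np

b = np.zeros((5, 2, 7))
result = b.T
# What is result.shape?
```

(7, 2, 5)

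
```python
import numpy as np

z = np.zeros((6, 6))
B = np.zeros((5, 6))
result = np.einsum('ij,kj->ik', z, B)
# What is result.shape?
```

(6, 5)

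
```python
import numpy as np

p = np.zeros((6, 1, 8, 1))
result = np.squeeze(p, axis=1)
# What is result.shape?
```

(6, 8, 1)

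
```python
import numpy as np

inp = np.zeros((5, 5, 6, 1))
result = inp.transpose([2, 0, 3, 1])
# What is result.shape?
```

(6, 5, 1, 5)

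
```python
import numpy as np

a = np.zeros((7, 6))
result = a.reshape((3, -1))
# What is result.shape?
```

(3, 14)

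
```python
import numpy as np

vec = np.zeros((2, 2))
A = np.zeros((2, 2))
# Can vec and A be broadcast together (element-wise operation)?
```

Yes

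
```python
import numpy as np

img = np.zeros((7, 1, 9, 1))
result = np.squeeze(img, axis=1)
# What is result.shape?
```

(7, 9, 1)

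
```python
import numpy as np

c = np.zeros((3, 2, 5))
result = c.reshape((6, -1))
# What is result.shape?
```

(6, 5)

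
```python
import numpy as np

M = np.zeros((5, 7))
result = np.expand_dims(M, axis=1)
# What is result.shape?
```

(5, 1, 7)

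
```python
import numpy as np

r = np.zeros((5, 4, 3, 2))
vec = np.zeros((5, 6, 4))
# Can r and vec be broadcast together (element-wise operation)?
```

No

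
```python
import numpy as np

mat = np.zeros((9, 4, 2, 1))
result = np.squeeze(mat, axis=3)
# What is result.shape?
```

(9, 4, 2)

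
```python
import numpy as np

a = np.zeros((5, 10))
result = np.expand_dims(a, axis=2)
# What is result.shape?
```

(5, 10, 1)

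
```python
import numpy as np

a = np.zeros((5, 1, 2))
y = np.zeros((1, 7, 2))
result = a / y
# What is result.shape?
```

(5, 7, 2)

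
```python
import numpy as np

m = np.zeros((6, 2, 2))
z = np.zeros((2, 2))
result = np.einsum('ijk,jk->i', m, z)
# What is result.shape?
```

(6,)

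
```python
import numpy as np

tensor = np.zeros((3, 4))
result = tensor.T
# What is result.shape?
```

(4, 3)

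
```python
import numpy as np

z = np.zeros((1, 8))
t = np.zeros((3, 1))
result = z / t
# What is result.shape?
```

(3, 8)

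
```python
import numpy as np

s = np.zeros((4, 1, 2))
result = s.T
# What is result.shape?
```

(2, 1, 4)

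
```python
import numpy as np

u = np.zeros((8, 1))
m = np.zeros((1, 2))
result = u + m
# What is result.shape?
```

(8, 2)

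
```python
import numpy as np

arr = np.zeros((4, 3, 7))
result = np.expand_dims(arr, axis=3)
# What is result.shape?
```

(4, 3, 7, 1)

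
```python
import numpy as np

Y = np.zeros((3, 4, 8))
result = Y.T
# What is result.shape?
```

(8, 4, 3)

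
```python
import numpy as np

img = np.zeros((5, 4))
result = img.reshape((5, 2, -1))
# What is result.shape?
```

(5, 2, 2)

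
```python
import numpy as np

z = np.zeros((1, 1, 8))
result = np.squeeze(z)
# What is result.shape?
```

(8,)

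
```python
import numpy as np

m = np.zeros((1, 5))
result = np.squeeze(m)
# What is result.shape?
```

(5,)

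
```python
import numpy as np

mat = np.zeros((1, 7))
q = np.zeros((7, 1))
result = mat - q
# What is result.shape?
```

(7, 7)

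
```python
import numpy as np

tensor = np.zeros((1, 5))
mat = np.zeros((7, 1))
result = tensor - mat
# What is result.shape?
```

(7, 5)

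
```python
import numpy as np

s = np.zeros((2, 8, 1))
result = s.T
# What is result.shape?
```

(1, 8, 2)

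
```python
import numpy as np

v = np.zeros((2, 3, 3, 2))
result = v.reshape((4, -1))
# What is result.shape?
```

(4, 9)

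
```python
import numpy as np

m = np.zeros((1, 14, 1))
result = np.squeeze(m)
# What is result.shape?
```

(14,)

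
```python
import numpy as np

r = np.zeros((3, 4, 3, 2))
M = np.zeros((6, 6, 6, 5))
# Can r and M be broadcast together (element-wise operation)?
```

No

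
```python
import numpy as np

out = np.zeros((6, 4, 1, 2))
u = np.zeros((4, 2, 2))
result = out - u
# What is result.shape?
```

(6, 4, 2, 2)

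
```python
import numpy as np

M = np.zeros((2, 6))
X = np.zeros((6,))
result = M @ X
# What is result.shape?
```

(2,)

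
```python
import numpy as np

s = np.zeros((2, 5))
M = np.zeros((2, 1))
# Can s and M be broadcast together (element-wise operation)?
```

Yes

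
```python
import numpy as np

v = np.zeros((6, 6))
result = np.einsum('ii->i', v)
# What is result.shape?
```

(6,)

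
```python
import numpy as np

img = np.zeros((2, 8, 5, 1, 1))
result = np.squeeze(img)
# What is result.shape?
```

(2, 8, 5)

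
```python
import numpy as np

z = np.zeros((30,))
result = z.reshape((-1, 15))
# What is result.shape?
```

(2, 15)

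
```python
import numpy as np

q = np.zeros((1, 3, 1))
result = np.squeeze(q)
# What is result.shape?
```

(3,)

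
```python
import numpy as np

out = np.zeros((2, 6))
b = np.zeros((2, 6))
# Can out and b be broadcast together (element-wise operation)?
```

Yes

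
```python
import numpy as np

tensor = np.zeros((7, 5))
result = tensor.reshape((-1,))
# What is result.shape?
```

(35,)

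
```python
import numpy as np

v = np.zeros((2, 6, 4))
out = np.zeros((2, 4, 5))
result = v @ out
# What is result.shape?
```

(2, 6, 5)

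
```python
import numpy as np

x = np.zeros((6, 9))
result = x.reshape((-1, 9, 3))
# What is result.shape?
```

(2, 9, 3)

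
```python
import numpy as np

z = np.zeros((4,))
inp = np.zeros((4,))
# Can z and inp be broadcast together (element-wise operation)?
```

Yes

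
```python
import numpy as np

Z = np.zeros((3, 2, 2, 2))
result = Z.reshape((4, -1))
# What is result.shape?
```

(4, 6)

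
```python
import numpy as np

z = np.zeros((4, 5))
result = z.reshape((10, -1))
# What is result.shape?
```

(10, 2)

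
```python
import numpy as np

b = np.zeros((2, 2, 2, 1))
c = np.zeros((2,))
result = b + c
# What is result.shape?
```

(2, 2, 2, 2)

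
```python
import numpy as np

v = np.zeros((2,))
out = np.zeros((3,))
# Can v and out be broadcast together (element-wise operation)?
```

No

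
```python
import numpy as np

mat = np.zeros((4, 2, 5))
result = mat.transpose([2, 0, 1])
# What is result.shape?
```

(5, 4, 2)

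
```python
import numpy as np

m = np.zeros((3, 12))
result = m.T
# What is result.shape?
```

(12, 3)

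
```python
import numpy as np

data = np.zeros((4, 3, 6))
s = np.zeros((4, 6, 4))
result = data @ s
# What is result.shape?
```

(4, 3, 4)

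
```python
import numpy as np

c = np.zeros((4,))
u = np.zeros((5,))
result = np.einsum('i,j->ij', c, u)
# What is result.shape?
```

(4, 5)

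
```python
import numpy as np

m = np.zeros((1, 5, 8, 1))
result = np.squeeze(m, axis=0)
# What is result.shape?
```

(5, 8, 1)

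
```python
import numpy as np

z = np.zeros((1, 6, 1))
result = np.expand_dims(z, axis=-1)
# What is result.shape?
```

(1, 6, 1, 1)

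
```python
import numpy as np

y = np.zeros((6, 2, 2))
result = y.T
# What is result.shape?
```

(2, 2, 6)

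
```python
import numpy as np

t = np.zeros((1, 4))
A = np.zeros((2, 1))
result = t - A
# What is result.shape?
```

(2, 4)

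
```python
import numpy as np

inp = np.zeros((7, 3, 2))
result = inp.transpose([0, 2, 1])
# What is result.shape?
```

(7, 2, 3)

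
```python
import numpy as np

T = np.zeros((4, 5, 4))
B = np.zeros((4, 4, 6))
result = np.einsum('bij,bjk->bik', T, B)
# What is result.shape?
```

(4, 5, 6)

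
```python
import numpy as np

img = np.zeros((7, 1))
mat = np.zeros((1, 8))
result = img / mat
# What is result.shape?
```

(7, 8)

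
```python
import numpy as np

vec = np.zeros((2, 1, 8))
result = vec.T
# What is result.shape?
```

(8, 1, 2)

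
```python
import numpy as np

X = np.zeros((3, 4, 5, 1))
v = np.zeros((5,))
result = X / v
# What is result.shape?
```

(3, 4, 5, 5)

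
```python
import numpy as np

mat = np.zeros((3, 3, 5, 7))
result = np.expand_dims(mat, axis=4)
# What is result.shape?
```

(3, 3, 5, 7, 1)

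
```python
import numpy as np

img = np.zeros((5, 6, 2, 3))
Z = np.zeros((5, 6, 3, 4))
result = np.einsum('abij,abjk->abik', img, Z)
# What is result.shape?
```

(5, 6, 2, 4)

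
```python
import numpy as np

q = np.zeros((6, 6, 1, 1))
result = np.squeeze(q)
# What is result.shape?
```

(6, 6)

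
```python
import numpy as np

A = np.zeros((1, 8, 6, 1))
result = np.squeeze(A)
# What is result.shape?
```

(8, 6)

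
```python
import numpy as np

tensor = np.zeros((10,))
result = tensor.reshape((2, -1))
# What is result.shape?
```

(2, 5)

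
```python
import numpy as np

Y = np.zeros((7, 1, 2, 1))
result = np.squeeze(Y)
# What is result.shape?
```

(7, 2)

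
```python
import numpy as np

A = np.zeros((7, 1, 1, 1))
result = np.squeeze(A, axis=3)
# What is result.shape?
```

(7, 1, 1)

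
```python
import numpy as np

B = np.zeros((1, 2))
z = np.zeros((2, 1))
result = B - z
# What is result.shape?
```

(2, 2)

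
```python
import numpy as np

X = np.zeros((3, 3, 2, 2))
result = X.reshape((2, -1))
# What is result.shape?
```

(2, 18)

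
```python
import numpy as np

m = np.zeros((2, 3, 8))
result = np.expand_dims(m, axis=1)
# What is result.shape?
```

(2, 1, 3, 8)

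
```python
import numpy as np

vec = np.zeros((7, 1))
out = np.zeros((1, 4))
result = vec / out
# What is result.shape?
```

(7, 4)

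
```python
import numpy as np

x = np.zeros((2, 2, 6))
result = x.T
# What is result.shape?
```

(6, 2, 2)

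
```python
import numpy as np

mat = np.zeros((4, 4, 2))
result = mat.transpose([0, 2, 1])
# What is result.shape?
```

(4, 2, 4)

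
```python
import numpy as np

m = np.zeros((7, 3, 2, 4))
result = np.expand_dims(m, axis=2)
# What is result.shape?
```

(7, 3, 1, 2, 4)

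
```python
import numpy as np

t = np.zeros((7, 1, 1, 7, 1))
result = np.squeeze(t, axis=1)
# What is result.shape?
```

(7, 1, 7, 1)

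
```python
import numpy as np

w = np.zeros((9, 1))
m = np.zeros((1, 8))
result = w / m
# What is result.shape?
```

(9, 8)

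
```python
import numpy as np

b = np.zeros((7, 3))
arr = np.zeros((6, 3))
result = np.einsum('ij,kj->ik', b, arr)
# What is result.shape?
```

(7, 6)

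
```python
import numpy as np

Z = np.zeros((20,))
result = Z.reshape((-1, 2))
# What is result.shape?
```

(10, 2)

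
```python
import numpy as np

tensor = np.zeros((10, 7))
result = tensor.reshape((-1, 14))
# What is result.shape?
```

(5, 14)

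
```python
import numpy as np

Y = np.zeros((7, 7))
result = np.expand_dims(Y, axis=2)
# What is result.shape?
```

(7, 7, 1)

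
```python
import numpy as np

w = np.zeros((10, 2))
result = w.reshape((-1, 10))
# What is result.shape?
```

(2, 10)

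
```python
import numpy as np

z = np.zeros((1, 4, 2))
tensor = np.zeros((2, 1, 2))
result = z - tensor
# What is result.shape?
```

(2, 4, 2)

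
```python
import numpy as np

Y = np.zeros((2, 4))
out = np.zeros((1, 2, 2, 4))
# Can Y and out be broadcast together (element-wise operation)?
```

Yes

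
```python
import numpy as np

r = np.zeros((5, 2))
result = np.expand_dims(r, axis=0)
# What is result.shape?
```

(1, 5, 2)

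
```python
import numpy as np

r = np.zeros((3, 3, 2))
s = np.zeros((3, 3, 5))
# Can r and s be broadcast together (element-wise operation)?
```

No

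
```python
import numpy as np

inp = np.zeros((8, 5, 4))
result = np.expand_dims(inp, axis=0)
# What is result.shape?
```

(1, 8, 5, 4)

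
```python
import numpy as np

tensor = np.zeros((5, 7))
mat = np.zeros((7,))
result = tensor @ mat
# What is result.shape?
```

(5,)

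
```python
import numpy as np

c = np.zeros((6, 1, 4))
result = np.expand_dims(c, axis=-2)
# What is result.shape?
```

(6, 1, 1, 4)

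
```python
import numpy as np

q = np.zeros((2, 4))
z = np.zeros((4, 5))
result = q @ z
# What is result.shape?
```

(2, 5)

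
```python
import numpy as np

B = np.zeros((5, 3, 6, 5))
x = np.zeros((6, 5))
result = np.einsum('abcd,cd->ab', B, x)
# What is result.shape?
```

(5, 3)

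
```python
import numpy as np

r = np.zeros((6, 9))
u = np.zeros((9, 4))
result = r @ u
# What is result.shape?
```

(6, 4)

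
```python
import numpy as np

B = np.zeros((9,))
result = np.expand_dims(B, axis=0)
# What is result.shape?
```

(1, 9)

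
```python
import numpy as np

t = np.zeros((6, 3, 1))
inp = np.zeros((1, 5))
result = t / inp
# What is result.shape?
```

(6, 3, 5)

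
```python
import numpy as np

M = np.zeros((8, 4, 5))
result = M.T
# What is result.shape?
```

(5, 4, 8)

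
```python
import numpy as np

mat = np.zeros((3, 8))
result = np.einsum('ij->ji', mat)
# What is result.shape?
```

(8, 3)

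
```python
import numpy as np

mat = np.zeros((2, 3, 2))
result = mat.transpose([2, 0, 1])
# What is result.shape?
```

(2, 2, 3)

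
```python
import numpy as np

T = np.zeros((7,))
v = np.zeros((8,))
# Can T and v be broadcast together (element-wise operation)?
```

No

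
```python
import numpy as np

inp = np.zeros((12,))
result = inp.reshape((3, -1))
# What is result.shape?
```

(3, 4)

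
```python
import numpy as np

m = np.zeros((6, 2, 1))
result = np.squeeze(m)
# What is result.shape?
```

(6, 2)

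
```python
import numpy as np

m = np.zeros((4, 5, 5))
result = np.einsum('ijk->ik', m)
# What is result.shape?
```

(4, 5)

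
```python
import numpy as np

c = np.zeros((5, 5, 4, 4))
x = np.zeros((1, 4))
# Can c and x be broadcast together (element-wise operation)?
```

Yes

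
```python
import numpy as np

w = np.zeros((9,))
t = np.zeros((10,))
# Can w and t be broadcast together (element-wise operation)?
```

No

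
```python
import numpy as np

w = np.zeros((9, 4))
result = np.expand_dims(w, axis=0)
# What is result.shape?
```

(1, 9, 4)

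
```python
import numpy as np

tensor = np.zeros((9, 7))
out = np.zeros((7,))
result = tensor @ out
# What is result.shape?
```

(9,)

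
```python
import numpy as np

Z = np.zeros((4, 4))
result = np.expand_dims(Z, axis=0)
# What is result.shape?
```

(1, 4, 4)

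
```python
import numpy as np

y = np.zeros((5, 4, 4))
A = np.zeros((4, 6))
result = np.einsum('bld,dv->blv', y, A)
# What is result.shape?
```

(5, 4, 6)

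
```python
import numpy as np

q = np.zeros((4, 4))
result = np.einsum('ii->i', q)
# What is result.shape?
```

(4,)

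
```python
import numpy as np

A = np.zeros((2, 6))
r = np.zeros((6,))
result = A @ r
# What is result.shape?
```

(2,)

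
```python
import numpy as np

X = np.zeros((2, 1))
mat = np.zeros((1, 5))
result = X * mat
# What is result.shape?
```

(2, 5)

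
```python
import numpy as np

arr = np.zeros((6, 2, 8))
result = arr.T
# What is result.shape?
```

(8, 2, 6)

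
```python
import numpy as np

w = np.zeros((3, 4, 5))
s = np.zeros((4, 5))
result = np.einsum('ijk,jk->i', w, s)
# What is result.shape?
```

(3,)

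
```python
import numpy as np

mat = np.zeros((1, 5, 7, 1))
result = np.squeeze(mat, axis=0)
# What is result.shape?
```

(5, 7, 1)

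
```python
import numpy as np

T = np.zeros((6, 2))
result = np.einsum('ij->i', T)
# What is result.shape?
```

(6,)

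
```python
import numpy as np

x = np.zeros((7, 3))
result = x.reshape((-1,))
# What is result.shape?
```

(21,)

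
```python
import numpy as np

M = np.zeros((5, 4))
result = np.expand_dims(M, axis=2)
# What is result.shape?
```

(5, 4, 1)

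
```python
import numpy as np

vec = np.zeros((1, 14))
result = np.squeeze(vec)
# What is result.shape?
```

(14,)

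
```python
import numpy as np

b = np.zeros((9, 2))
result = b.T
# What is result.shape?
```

(2, 9)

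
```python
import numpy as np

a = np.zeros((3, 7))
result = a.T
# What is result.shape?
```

(7, 3)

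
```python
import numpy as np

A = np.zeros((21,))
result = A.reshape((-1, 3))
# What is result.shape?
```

(7, 3)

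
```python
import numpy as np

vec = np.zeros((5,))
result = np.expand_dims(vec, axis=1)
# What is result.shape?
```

(5, 1)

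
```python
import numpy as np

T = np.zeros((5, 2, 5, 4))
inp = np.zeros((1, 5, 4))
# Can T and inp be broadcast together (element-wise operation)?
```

Yes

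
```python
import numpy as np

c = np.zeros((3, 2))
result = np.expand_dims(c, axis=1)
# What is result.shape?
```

(3, 1, 2)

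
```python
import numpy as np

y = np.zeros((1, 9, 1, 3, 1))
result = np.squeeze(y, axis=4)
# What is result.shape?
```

(1, 9, 1, 3)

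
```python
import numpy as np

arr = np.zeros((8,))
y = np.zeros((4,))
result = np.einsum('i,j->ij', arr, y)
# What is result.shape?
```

(8, 4)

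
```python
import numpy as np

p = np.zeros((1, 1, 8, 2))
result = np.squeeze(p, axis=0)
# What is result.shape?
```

(1, 8, 2)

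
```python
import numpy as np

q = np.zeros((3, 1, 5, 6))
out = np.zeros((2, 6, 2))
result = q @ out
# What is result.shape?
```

(3, 2, 5, 2)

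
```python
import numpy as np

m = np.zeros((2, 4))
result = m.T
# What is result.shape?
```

(4, 2)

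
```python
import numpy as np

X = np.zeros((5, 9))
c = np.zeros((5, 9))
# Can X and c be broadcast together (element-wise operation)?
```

Yes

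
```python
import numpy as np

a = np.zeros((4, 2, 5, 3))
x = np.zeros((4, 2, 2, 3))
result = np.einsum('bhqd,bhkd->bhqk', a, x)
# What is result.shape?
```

(4, 2, 5, 2)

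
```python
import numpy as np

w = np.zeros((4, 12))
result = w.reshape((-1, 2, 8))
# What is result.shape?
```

(3, 2, 8)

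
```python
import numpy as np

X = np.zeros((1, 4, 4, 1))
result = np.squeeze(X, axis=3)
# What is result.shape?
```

(1, 4, 4)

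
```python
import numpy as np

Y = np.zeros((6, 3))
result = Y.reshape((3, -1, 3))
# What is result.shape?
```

(3, 2, 3)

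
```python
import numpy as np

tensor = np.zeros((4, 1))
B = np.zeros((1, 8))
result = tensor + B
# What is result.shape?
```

(4, 8)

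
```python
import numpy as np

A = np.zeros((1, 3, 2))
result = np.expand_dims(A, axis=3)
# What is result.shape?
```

(1, 3, 2, 1)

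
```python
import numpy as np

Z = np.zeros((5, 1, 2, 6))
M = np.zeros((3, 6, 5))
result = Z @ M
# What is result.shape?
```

(5, 3, 2, 5)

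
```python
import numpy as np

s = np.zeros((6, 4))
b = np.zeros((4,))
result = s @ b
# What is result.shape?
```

(6,)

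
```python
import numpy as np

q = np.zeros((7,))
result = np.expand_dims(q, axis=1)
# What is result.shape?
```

(7, 1)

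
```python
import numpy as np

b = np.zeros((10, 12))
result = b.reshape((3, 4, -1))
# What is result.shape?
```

(3, 4, 10)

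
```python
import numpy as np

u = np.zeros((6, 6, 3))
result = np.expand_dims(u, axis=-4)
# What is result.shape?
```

(1, 6, 6, 3)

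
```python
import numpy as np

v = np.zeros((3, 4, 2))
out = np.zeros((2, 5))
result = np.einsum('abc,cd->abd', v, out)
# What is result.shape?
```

(3, 4, 5)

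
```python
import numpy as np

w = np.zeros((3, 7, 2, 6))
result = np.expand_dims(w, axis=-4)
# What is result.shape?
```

(3, 1, 7, 2, 6)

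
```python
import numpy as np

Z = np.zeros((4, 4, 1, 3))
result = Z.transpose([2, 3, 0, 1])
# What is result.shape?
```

(1, 3, 4, 4)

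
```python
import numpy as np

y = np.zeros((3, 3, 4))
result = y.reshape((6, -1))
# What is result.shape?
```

(6, 6)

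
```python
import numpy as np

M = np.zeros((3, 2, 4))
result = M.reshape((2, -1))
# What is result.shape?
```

(2, 12)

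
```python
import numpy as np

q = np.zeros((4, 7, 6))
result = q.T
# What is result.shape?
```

(6, 7, 4)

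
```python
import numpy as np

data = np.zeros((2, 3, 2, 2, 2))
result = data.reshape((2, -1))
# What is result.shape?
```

(2, 24)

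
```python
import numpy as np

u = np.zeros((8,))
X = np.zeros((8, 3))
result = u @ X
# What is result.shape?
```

(3,)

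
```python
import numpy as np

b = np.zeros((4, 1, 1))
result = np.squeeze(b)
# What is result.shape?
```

(4,)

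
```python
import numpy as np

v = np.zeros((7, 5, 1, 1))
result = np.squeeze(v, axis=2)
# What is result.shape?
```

(7, 5, 1)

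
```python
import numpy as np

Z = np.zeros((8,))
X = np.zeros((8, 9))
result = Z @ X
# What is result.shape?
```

(9,)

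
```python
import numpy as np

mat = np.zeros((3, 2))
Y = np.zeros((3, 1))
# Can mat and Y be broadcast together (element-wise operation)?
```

Yes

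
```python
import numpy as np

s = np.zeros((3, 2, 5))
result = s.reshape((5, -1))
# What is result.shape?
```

(5, 6)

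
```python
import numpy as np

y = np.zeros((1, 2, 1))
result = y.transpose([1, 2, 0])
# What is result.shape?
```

(2, 1, 1)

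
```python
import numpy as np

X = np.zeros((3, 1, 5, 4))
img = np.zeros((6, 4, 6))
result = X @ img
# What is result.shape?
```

(3, 6, 5, 6)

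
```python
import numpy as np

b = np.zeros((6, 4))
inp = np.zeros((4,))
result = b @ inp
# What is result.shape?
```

(6,)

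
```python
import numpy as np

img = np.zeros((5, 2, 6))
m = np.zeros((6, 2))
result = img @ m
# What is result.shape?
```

(5, 2, 2)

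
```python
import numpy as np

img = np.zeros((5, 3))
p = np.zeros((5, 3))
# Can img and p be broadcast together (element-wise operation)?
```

Yes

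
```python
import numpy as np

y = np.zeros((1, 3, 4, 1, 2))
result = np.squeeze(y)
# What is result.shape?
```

(3, 4, 2)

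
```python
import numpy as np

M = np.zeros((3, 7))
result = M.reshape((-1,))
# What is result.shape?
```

(21,)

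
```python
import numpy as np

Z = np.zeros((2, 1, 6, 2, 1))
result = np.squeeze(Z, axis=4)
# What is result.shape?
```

(2, 1, 6, 2)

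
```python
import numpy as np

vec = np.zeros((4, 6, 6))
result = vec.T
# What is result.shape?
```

(6, 6, 4)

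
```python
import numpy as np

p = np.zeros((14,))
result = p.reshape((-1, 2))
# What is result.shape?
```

(7, 2)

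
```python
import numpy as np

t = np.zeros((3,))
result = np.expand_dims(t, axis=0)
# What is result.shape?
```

(1, 3)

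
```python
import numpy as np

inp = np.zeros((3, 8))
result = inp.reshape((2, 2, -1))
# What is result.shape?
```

(2, 2, 6)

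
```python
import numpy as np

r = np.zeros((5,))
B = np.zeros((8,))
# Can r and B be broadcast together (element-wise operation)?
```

No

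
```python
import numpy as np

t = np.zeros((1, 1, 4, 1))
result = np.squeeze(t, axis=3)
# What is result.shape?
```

(1, 1, 4)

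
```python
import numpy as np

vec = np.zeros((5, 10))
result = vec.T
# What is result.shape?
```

(10, 5)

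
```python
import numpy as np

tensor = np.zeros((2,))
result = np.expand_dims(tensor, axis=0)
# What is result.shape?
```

(1, 2)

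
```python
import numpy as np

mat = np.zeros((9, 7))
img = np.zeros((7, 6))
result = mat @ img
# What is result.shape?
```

(9, 6)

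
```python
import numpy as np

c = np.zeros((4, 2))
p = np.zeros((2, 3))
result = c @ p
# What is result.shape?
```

(4, 3)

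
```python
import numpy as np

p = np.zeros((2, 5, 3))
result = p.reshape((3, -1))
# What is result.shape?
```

(3, 10)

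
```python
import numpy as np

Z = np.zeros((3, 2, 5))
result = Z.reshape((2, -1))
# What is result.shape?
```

(2, 15)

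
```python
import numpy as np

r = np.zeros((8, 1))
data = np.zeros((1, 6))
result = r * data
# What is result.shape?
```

(8, 6)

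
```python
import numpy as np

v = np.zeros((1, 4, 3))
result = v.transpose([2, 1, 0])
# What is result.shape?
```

(3, 4, 1)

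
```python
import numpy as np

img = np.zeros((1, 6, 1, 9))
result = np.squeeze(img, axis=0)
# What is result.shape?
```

(6, 1, 9)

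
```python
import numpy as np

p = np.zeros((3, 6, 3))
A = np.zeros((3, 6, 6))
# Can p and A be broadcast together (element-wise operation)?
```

No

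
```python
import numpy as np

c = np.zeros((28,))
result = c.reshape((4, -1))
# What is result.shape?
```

(4, 7)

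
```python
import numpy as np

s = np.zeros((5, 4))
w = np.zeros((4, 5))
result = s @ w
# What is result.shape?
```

(5, 5)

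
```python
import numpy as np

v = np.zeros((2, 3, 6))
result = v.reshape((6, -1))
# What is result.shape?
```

(6, 6)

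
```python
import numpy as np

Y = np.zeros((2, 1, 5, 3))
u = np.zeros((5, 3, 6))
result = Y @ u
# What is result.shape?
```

(2, 5, 5, 6)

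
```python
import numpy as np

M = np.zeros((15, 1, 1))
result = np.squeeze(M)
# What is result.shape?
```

(15,)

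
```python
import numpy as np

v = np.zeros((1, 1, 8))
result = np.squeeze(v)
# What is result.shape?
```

(8,)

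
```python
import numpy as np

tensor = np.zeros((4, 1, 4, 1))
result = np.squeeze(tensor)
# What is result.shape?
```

(4, 4)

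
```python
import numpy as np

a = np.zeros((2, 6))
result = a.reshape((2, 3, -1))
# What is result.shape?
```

(2, 3, 2)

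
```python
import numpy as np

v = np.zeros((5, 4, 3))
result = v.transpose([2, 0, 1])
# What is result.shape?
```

(3, 5, 4)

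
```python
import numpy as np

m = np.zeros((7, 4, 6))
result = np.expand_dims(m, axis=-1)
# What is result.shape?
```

(7, 4, 6, 1)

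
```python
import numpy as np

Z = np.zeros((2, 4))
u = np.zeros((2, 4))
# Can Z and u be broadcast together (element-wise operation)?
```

Yes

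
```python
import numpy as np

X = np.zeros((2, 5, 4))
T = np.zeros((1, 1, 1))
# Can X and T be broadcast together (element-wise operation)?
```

Yes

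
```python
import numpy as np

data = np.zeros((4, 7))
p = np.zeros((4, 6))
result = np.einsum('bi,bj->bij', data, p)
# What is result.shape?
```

(4, 7, 6)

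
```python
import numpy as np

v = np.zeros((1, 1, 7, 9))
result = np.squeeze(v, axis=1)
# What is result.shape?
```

(1, 7, 9)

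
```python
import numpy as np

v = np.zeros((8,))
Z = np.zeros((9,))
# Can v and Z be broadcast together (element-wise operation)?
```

No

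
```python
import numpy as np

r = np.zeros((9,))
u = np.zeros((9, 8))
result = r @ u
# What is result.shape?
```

(8,)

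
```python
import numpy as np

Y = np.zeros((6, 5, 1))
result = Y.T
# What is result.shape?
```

(1, 5, 6)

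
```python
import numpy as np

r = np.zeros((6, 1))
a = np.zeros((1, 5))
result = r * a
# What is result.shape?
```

(6, 5)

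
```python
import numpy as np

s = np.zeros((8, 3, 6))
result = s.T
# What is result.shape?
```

(6, 3, 8)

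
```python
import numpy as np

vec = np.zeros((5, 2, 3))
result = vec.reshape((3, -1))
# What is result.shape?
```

(3, 10)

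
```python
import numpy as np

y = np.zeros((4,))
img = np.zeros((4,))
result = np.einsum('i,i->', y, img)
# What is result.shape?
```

()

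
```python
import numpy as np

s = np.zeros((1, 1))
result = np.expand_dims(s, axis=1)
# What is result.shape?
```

(1, 1, 1)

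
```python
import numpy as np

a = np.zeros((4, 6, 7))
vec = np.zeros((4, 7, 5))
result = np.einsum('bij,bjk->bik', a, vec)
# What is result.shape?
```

(4, 6, 5)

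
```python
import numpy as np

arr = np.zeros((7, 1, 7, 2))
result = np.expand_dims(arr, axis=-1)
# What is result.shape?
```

(7, 1, 7, 2, 1)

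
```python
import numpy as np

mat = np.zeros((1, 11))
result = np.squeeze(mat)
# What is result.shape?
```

(11,)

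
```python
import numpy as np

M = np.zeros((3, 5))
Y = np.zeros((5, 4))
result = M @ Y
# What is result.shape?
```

(3, 4)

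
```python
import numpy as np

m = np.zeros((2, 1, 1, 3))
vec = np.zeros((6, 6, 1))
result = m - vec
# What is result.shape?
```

(2, 6, 6, 3)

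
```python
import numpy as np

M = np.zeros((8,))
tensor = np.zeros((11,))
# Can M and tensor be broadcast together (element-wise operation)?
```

No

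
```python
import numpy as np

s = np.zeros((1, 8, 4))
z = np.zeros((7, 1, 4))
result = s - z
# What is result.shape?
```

(7, 8, 4)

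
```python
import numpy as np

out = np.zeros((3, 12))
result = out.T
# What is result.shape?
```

(12, 3)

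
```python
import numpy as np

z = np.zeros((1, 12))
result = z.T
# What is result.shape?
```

(12, 1)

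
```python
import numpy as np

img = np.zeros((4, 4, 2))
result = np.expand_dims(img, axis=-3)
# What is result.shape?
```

(4, 1, 4, 2)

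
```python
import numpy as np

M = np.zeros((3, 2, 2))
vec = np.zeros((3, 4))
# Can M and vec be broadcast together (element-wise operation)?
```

No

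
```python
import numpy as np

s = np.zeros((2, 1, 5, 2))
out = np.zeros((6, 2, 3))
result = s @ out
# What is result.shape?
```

(2, 6, 5, 3)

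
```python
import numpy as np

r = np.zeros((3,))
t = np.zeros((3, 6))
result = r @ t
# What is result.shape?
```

(6,)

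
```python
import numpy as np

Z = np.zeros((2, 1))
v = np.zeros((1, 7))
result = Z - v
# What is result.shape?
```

(2, 7)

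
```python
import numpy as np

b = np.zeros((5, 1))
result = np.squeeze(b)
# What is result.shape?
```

(5,)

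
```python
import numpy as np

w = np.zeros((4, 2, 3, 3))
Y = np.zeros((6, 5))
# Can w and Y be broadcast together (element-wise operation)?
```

No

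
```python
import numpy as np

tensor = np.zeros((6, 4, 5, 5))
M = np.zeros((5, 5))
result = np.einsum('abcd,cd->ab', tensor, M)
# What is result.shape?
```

(6, 4)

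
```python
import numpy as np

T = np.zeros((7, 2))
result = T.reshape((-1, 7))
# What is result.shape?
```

(2, 7)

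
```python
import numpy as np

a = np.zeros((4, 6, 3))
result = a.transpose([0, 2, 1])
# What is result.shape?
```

(4, 3, 6)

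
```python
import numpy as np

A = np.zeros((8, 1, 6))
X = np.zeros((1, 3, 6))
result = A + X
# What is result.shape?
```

(8, 3, 6)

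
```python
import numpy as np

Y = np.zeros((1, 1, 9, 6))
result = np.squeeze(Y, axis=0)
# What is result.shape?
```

(1, 9, 6)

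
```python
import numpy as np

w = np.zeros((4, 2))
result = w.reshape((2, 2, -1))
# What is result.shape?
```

(2, 2, 2)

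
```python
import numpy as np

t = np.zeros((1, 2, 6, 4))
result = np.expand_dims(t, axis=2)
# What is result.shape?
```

(1, 2, 1, 6, 4)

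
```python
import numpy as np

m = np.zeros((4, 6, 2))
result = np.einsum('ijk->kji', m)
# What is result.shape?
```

(2, 6, 4)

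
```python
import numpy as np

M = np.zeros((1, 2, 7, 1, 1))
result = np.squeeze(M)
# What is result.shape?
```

(2, 7)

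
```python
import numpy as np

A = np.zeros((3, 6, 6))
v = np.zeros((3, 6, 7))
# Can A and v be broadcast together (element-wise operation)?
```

No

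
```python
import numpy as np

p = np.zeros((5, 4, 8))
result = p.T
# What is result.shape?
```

(8, 4, 5)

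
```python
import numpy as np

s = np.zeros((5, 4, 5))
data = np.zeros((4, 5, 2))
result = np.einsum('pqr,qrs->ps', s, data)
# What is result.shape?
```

(5, 2)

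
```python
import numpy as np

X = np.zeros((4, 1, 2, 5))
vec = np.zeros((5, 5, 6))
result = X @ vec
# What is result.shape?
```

(4, 5, 2, 6)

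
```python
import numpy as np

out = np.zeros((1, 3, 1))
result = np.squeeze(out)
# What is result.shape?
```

(3,)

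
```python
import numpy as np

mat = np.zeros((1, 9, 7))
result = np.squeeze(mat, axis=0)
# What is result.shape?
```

(9, 7)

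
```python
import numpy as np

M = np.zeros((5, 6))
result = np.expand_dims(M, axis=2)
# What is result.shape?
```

(5, 6, 1)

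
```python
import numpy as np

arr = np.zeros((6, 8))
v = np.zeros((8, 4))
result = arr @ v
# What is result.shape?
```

(6, 4)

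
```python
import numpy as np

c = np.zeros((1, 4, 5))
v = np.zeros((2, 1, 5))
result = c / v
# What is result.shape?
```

(2, 4, 5)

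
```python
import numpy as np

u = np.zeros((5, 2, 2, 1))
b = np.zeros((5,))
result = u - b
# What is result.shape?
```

(5, 2, 2, 5)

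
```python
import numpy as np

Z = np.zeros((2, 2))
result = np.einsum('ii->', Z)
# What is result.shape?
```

()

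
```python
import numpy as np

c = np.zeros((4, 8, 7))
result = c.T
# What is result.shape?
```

(7, 8, 4)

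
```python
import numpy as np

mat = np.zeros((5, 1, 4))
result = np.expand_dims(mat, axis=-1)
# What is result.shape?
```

(5, 1, 4, 1)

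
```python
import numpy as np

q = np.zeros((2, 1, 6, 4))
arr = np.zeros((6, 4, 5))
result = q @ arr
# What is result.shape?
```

(2, 6, 6, 5)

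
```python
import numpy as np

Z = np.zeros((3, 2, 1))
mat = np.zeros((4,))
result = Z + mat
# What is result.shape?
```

(3, 2, 4)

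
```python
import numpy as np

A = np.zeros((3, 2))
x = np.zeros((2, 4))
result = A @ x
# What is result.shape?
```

(3, 4)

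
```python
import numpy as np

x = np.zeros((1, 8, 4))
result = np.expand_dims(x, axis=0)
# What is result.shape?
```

(1, 1, 8, 4)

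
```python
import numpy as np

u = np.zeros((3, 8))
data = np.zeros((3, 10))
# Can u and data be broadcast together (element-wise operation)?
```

No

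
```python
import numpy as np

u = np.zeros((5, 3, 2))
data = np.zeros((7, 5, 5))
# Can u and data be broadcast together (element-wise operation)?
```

No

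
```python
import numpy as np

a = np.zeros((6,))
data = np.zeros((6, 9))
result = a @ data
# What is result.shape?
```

(9,)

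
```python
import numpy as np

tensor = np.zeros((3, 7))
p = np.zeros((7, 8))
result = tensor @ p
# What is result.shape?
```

(3, 8)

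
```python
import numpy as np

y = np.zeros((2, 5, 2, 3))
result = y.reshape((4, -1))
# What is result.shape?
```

(4, 15)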